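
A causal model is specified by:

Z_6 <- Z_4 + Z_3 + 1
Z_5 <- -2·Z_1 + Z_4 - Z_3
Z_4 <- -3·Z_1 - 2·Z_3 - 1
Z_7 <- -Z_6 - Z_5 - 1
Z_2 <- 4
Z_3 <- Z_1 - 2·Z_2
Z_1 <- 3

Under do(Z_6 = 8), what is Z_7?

Intervening sets Z_6 = 8 and removes its equation (Z_6 <- Z_4 + Z_3 + 1).
Z_3 = Z_1 - 2·Z_2  [with Z_1=3, Z_2=4]  = -5
Z_4 = -3·Z_1 - 2·Z_3 - 1  [with Z_1=3, Z_3=-5]  = 0
Z_5 = -2·Z_1 + Z_4 - Z_3  [with Z_1=3, Z_4=0, Z_3=-5]  = -1
Z_7 = -Z_6 - Z_5 - 1  [with Z_6=8, Z_5=-1]  = -8

-8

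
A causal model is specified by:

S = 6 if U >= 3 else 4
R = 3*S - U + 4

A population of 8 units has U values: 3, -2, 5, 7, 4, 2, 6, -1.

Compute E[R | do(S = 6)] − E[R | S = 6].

2

Under do(S=6), S's equation is replaced by S=6 for every unit. Per-unit R: 19, 24, 17, 15, 18, 20, 16, 23. Mean = 19.
Observing S=6 restricts to units where S's equation naturally yields 6: U ∈ {3, 5, 7, 4, 6}. In that subpopulation R = 19, 17, 15, 18, 16, mean 17.
Difference = 19 − 17 = 2.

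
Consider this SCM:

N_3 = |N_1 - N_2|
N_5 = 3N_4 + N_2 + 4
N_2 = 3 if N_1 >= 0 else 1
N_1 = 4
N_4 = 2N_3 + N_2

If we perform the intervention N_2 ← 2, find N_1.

4

Under do(N_2=2), the mechanism N_2 = 3 if N_1 >= 0 else 1 is discarded; N_2 is fixed at 2.
N_1 is not downstream of the intervention, so its value is determined by the original equations.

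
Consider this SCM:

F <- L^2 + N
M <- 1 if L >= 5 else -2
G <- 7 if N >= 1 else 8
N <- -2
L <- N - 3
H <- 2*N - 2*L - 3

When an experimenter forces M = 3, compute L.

-5

Under do(M=3), the mechanism M <- 1 if L >= 5 else -2 is discarded; M is fixed at 3.
No directed path runs from M to L, so L keeps its natural value.
L = N - 3  [with N=-2]  = -5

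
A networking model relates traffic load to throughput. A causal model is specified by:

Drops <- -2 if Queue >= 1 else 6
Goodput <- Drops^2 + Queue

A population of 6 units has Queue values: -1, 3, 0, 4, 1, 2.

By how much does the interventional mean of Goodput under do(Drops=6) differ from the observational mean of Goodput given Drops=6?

2

The intervention sets Drops=6 in all 6 units regardless of Queue. Recomputing Goodput per unit gives 35, 39, 36, 40, 37, 38; average 37.5.
E[Goodput|Drops=6] averages over only the 2 units with Drops=6 (Queue = -1, 0): Goodput = 35, 36, mean 35.5.
Difference = 37.5 − 35.5 = 2.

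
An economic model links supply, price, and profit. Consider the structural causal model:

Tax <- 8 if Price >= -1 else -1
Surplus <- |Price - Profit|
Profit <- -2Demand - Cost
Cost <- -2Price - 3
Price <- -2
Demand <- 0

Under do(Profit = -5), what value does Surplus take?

The intervention breaks the incoming arrows to Profit: Profit <- -2Demand - Cost no longer applies, and Profit = -5.
Surplus = |Price - Profit|  [with Price=-2, Profit=-5]  = 3

3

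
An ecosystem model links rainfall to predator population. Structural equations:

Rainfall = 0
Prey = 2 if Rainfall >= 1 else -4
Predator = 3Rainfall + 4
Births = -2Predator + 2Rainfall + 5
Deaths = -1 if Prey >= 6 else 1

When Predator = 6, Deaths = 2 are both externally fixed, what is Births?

The joint intervention fixes Predator = 6, Deaths = 2, removing each variable's own equation.
Births = -2Predator + 2Rainfall + 5  [with Predator=6, Rainfall=0]  = -7

-7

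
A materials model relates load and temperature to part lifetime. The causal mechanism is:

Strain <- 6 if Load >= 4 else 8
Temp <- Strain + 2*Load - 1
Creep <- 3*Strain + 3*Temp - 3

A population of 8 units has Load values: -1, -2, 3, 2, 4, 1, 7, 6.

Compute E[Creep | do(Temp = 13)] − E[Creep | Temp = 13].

Under do(Temp=13), Temp's equation is replaced by Temp=13 for every unit. Per-unit Creep: 60, 60, 60, 60, 54, 60, 54, 54. Mean = 57.75.
Conditioning on Temp=13 selects the 2 unit(s) with Load ∈ {3, 4}. Their Creep values: 60, 54. Mean = 57.
Difference = 57.75 − 57 = 0.75.

0.75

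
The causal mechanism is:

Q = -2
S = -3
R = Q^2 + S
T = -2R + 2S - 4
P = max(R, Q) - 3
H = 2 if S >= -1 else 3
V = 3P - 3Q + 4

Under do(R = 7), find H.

The intervention breaks the incoming arrows to R: R = Q^2 + S no longer applies, and R = 7.
No directed path runs from R to H, so H keeps its natural value.
H = 2 if S >= -1 else 3  [with S=-3]  = 3

3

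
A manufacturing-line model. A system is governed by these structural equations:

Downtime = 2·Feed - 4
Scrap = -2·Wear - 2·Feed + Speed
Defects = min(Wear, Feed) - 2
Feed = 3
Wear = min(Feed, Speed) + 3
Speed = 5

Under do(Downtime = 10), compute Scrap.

-13

do(Downtime=10) replaces the equation Downtime = 2·Feed - 4 with the constant Downtime = 10.
Since Scrap is not a descendant of the intervened variable, it is unaffected.
Wear = min(Feed, Speed) + 3  [with Feed=3, Speed=5]  = 6
Scrap = -2·Wear - 2·Feed + Speed  [with Wear=6, Feed=3, Speed=5]  = -13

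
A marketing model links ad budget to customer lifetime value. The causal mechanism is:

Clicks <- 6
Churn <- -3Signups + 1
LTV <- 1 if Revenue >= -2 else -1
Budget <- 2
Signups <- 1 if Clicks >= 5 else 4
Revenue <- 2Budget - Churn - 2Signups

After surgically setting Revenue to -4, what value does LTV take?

-1

The intervention breaks the incoming arrows to Revenue: Revenue <- 2Budget - Churn - 2Signups no longer applies, and Revenue = -4.
LTV = 1 if Revenue >= -2 else -1  [with Revenue=-4]  = -1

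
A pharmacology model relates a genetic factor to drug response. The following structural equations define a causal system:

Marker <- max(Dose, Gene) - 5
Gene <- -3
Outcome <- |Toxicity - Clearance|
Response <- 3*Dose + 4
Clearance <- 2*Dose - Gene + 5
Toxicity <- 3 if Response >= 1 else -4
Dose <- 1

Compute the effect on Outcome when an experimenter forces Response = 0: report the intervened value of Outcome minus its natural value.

The intervention breaks the incoming arrows to Response: Response <- 3*Dose + 4 no longer applies, and Response = 0.
Toxicity = 3 if Response >= 1 else -4  [with Response=0]  = -4
Clearance = 2*Dose - Gene + 5  [with Dose=1, Gene=-3]  = 10
Outcome = |Toxicity - Clearance|  [with Toxicity=-4, Clearance=10]  = 14
Without intervention: Response = 3*Dose + 4  [with Dose=1]  = 7; Toxicity = 3 if Response >= 1 else -4  [with Response=7]  = 3; Clearance = 2*Dose - Gene + 5  [with Dose=1, Gene=-3]  = 10; Outcome = |Toxicity - Clearance|  [with Toxicity=3, Clearance=10]  = 7.
Change = 14 − 7 = 7.

7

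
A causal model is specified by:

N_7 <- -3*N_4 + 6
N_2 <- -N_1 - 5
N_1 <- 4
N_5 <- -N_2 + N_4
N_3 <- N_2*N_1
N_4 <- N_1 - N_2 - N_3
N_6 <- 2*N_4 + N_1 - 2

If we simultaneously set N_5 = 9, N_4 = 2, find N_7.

0

Setting N_5 = 9, N_4 = 2 by intervention discards those variables' equations.
N_7 = -3*N_4 + 6  [with N_4=2]  = 0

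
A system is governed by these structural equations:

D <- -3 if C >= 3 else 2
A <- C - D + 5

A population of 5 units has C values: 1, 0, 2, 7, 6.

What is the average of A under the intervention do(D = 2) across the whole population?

6.2

The intervention sets D=2 in all 5 units regardless of C. Recomputing A per unit gives 4, 3, 5, 10, 9; average 6.2.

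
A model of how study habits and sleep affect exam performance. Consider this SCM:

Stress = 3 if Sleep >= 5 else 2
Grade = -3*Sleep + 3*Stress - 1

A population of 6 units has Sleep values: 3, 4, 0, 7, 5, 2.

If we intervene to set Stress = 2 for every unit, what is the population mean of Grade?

-5.5

do(Stress=2) breaks Stress's dependence on Sleep. With Stress=2 fixed, Grade across the units is -4, -7, 5, -16, -10, -1, mean -5.5.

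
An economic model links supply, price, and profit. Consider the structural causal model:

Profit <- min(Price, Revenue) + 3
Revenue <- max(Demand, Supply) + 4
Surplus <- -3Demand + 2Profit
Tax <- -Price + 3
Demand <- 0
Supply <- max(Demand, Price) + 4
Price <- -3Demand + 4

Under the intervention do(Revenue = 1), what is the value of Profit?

Under do(Revenue=1), the mechanism Revenue <- max(Demand, Supply) + 4 is discarded; Revenue is fixed at 1.
Price = -3Demand + 4  [with Demand=0]  = 4
Profit = min(Price, Revenue) + 3  [with Price=4, Revenue=1]  = 4

4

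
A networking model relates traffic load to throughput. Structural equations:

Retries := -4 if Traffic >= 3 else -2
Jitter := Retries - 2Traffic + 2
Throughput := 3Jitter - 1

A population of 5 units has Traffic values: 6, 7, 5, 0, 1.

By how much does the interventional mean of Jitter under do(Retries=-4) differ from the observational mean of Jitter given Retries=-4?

4.4

The intervention sets Retries=-4 in all 5 units regardless of Traffic. Recomputing Jitter per unit gives -14, -16, -12, -2, -4; average -9.6.
Conditioning on Retries=-4 selects the 3 unit(s) with Traffic ∈ {6, 7, 5}. Their Jitter values: -14, -16, -12. Mean = -14.
Difference = -9.6 − (-14) = 4.4.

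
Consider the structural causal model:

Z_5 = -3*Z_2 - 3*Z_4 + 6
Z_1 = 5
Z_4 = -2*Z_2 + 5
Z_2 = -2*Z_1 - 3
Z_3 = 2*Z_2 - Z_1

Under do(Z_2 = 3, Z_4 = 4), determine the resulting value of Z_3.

1

The joint intervention fixes Z_2 = 3, Z_4 = 4, removing each variable's own equation.
Z_3 = 2*Z_2 - Z_1  [with Z_2=3, Z_1=5]  = 1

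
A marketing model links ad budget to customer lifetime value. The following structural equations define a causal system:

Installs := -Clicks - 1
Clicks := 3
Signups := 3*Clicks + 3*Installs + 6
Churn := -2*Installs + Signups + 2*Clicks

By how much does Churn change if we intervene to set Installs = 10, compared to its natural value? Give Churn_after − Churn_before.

14

Under do(Installs=10), the mechanism Installs := -Clicks - 1 is discarded; Installs is fixed at 10.
Signups = 3*Clicks + 3*Installs + 6  [with Clicks=3, Installs=10]  = 45
Churn = -2*Installs + Signups + 2*Clicks  [with Installs=10, Signups=45, Clicks=3]  = 31
Without intervention: Installs = -Clicks - 1  [with Clicks=3]  = -4; Signups = 3*Clicks + 3*Installs + 6  [with Clicks=3, Installs=-4]  = 3; Churn = -2*Installs + Signups + 2*Clicks  [with Installs=-4, Signups=3, Clicks=3]  = 17.
Change = 31 − 17 = 14.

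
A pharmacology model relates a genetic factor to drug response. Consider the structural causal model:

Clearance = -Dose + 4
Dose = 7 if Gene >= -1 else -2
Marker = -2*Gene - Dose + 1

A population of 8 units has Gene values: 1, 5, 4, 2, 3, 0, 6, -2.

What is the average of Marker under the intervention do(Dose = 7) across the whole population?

The intervention sets Dose=7 in all 8 units regardless of Gene. Recomputing Marker per unit gives -8, -16, -14, -10, -12, -6, -18, -2; average -10.75.

-10.75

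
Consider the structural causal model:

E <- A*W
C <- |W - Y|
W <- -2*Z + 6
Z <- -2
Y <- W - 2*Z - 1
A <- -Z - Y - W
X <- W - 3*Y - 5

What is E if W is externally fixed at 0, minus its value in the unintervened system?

210

Under do(W=0), the mechanism W <- -2*Z + 6 is discarded; W is fixed at 0.
Y = W - 2*Z - 1  [with W=0, Z=-2]  = 3
A = -Z - Y - W  [with Z=-2, Y=3, W=0]  = -1
E = A*W  [with A=-1, W=0]  = 0
Without intervention: W = -2*Z + 6  [with Z=-2]  = 10; Y = W - 2*Z - 1  [with W=10, Z=-2]  = 13; A = -Z - Y - W  [with Z=-2, Y=13, W=10]  = -21; E = A*W  [with A=-21, W=10]  = -210.
Change = 0 − (-210) = 210.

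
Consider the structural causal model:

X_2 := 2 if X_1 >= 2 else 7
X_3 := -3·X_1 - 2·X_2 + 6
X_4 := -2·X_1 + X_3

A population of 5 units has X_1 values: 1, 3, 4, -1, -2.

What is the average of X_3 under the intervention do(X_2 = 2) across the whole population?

-1

The intervention sets X_2=2 in all 5 units regardless of X_1. Recomputing X_3 per unit gives -1, -7, -10, 5, 8; average -1.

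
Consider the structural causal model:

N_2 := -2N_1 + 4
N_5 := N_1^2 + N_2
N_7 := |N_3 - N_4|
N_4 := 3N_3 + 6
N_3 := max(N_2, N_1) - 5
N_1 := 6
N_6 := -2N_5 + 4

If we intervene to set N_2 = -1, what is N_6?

Under do(N_2=-1), the mechanism N_2 := -2N_1 + 4 is discarded; N_2 is fixed at -1.
N_5 = N_1^2 + N_2  [with N_1=6, N_2=-1]  = 35
N_6 = -2N_5 + 4  [with N_5=35]  = -66

-66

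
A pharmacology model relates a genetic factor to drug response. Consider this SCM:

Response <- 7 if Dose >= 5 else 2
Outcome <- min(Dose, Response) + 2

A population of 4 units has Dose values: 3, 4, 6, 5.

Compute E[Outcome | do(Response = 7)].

6.5

do(Response=7) breaks Response's dependence on Dose. With Response=7 fixed, Outcome across the units is 5, 6, 8, 7, mean 6.5.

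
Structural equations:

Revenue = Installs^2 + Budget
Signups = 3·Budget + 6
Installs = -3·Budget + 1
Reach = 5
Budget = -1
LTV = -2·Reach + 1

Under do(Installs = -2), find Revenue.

3

do(Installs=-2) replaces the equation Installs = -3·Budget + 1 with the constant Installs = -2.
Revenue = Installs^2 + Budget  [with Installs=-2, Budget=-1]  = 3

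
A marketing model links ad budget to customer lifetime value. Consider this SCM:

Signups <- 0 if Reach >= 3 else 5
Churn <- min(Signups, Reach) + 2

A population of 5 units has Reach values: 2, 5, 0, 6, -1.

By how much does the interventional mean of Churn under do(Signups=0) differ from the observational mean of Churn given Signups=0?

-0.2

Under do(Signups=0), Signups's equation is replaced by Signups=0 for every unit. Per-unit Churn: 2, 2, 2, 2, 1. Mean = 1.8.
Conditioning on Signups=0 selects the 2 unit(s) with Reach ∈ {5, 6}. Their Churn values: 2, 2. Mean = 2.
Difference = 1.8 − 2 = -0.2.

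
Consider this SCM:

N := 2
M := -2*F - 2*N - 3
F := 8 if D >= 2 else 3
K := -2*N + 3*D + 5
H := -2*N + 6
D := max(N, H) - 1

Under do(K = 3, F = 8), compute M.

Setting K = 3, F = 8 by intervention discards those variables' equations.
M = -2*F - 2*N - 3  [with F=8, N=2]  = -23

-23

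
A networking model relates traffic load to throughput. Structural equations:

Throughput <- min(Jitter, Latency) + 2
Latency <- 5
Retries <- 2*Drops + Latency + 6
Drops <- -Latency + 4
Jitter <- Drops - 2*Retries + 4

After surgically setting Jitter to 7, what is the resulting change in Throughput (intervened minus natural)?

Intervening sets Jitter = 7 and removes its equation (Jitter <- Drops - 2*Retries + 4).
Throughput = min(Jitter, Latency) + 2  [with Jitter=7, Latency=5]  = 7
Without intervention: Drops = -Latency + 4  [with Latency=5]  = -1; Retries = 2*Drops + Latency + 6  [with Drops=-1, Latency=5]  = 9; Jitter = Drops - 2*Retries + 4  [with Drops=-1, Retries=9]  = -15; Throughput = min(Jitter, Latency) + 2  [with Jitter=-15, Latency=5]  = -13.
Change = 7 − (-13) = 20.

20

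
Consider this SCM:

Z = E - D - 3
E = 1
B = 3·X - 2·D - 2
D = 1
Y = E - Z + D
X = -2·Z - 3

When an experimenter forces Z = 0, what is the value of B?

The intervention breaks the incoming arrows to Z: Z = E - D - 3 no longer applies, and Z = 0.
X = -2·Z - 3  [with Z=0]  = -3
B = 3·X - 2·D - 2  [with X=-3, D=1]  = -13

-13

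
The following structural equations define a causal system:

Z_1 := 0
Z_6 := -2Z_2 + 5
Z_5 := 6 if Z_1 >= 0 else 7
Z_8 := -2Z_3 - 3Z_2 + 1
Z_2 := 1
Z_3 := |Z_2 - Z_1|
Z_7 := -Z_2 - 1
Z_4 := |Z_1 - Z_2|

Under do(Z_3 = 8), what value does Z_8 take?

-18

The intervention breaks the incoming arrows to Z_3: Z_3 := |Z_2 - Z_1| no longer applies, and Z_3 = 8.
Z_8 = -2Z_3 - 3Z_2 + 1  [with Z_3=8, Z_2=1]  = -18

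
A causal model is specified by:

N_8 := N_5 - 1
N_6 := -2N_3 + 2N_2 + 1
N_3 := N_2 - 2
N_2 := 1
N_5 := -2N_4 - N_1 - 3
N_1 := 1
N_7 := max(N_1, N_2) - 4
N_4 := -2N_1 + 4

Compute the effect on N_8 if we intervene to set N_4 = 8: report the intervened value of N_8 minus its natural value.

-12

do(N_4=8) replaces the equation N_4 := -2N_1 + 4 with the constant N_4 = 8.
N_5 = -2N_4 - N_1 - 3  [with N_4=8, N_1=1]  = -20
N_8 = N_5 - 1  [with N_5=-20]  = -21
Without intervention: N_4 = -2N_1 + 4  [with N_1=1]  = 2; N_5 = -2N_4 - N_1 - 3  [with N_4=2, N_1=1]  = -8; N_8 = N_5 - 1  [with N_5=-8]  = -9.
Change = -21 − (-9) = -12.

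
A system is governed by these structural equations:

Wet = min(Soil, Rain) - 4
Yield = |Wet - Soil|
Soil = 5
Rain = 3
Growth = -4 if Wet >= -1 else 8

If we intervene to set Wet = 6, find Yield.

do(Wet=6) replaces the equation Wet = min(Soil, Rain) - 4 with the constant Wet = 6.
Yield = |Wet - Soil|  [with Wet=6, Soil=5]  = 1

1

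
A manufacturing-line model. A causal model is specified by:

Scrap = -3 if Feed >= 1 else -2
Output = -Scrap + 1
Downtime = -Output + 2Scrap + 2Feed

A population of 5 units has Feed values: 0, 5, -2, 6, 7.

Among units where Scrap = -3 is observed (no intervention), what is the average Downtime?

Conditioning on Scrap=-3 selects the 3 unit(s) with Feed ∈ {5, 6, 7}. Their Downtime values: 0, 2, 4. Mean = 2.

2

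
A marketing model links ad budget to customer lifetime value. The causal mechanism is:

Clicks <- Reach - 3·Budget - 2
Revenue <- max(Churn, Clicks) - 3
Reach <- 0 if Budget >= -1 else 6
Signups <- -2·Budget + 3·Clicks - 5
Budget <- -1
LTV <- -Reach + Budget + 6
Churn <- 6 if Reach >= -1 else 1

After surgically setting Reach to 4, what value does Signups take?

12

Under do(Reach=4), the mechanism Reach <- 0 if Budget >= -1 else 6 is discarded; Reach is fixed at 4.
Clicks = Reach - 3·Budget - 2  [with Reach=4, Budget=-1]  = 5
Signups = -2·Budget + 3·Clicks - 5  [with Budget=-1, Clicks=5]  = 12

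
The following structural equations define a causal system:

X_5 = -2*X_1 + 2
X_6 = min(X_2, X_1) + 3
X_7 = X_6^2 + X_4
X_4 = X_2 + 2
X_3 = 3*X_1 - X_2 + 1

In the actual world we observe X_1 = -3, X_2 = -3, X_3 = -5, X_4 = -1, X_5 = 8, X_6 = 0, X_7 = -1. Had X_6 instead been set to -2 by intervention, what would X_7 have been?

Intervening sets X_6 = -2 and removes its equation (X_6 = min(X_2, X_1) + 3).
X_4 = X_2 + 2  [with X_2=-3]  = -1
X_7 = X_6^2 + X_4  [with X_6=-2, X_4=-1]  = 3

3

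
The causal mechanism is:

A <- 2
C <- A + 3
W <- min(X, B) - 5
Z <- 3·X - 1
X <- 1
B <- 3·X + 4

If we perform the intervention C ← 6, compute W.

-4

do(C=6) replaces the equation C <- A + 3 with the constant C = 6.
Since W is not a descendant of the intervened variable, it is unaffected.
B = 3·X + 4  [with X=1]  = 7
W = min(X, B) - 5  [with X=1, B=7]  = -4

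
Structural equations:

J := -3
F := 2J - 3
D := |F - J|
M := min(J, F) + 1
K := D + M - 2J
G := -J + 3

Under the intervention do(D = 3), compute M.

The intervention breaks the incoming arrows to D: D := |F - J| no longer applies, and D = 3.
M is not downstream of the intervention, so its value is determined by the original equations.
F = 2J - 3  [with J=-3]  = -9
M = min(J, F) + 1  [with J=-3, F=-9]  = -8

-8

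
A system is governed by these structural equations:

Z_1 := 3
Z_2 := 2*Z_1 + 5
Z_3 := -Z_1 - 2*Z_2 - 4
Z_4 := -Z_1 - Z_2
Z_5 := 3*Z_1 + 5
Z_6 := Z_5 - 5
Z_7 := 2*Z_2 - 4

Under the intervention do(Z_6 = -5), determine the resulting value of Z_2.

11

do(Z_6=-5) replaces the equation Z_6 := Z_5 - 5 with the constant Z_6 = -5.
Z_2 is not downstream of the intervention, so its value is determined by the original equations.
Z_2 = 2*Z_1 + 5  [with Z_1=3]  = 11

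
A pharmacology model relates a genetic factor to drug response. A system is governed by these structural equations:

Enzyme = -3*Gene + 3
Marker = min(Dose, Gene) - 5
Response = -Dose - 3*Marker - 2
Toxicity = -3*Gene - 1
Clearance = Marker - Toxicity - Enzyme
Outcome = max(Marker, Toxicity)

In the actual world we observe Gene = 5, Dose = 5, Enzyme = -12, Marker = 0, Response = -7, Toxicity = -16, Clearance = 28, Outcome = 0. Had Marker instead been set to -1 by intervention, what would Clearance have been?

27

The intervention breaks the incoming arrows to Marker: Marker = min(Dose, Gene) - 5 no longer applies, and Marker = -1.
Enzyme = -3*Gene + 3  [with Gene=5]  = -12
Toxicity = -3*Gene - 1  [with Gene=5]  = -16
Clearance = Marker - Toxicity - Enzyme  [with Marker=-1, Toxicity=-16, Enzyme=-12]  = 27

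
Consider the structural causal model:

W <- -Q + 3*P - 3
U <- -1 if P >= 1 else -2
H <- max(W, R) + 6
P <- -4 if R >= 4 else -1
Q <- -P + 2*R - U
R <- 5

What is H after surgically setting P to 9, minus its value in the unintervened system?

17

Under do(P=9), the mechanism P <- -4 if R >= 4 else -1 is discarded; P is fixed at 9.
U = -1 if P >= 1 else -2  [with P=9]  = -1
Q = -P + 2*R - U  [with P=9, R=5, U=-1]  = 2
W = -Q + 3*P - 3  [with Q=2, P=9]  = 22
H = max(W, R) + 6  [with W=22, R=5]  = 28
Without intervention: P = -4 if R >= 4 else -1  [with R=5]  = -4; U = -1 if P >= 1 else -2  [with P=-4]  = -2; Q = -P + 2*R - U  [with P=-4, R=5, U=-2]  = 16; W = -Q + 3*P - 3  [with Q=16, P=-4]  = -31; H = max(W, R) + 6  [with W=-31, R=5]  = 11.
Change = 28 − 11 = 17.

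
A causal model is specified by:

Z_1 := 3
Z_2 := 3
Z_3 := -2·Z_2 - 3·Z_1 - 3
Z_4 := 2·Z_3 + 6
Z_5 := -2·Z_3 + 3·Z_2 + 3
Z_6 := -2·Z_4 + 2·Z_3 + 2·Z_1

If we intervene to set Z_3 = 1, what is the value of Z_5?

10

do(Z_3=1) replaces the equation Z_3 := -2·Z_2 - 3·Z_1 - 3 with the constant Z_3 = 1.
Z_5 = -2·Z_3 + 3·Z_2 + 3  [with Z_3=1, Z_2=3]  = 10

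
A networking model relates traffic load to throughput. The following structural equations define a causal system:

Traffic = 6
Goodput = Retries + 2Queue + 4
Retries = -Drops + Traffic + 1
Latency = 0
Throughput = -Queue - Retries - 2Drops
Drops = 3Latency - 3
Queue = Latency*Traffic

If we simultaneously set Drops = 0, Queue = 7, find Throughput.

-14

The joint intervention fixes Drops = 0, Queue = 7, removing each variable's own equation.
Retries = -Drops + Traffic + 1  [with Drops=0, Traffic=6]  = 7
Throughput = -Queue - Retries - 2Drops  [with Queue=7, Retries=7, Drops=0]  = -14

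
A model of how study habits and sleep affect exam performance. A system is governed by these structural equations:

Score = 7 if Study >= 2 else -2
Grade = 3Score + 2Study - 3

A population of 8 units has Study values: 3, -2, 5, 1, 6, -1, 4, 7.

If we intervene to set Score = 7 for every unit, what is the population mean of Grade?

23.75

do(Score=7) breaks Score's dependence on Study. With Score=7 fixed, Grade across the units is 24, 14, 28, 20, 30, 16, 26, 32, mean 23.75.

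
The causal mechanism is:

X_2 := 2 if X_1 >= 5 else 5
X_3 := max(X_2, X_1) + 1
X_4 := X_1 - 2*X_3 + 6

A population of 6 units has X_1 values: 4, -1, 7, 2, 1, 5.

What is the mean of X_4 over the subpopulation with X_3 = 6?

E[X_4|X_3=6] averages over only the 5 units with X_3=6 (X_1 = 4, -1, 2, 1, 5): X_4 = -2, -7, -4, -5, -1, mean -3.8.

-3.8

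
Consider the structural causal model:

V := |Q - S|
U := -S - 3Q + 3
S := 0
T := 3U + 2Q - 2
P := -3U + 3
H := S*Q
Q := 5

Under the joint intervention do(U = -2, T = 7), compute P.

9

Under do(U = -2, T = 7), each intervened variable's structural equation is replaced by its fixed value.
P = -3U + 3  [with U=-2]  = 9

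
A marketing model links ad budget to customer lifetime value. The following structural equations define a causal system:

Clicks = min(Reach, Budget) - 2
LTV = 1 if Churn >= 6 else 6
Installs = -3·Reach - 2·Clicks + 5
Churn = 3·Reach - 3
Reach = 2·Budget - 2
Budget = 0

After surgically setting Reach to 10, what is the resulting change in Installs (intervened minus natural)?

-40

Under do(Reach=10), the mechanism Reach = 2·Budget - 2 is discarded; Reach is fixed at 10.
Clicks = min(Reach, Budget) - 2  [with Reach=10, Budget=0]  = -2
Installs = -3·Reach - 2·Clicks + 5  [with Reach=10, Clicks=-2]  = -21
Without intervention: Reach = 2·Budget - 2  [with Budget=0]  = -2; Clicks = min(Reach, Budget) - 2  [with Reach=-2, Budget=0]  = -4; Installs = -3·Reach - 2·Clicks + 5  [with Reach=-2, Clicks=-4]  = 19.
Change = -21 − 19 = -40.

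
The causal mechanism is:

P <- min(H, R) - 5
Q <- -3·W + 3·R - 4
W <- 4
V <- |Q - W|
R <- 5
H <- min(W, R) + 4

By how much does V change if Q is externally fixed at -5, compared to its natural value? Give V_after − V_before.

4

Intervening sets Q = -5 and removes its equation (Q <- -3·W + 3·R - 4).
V = |Q - W|  [with Q=-5, W=4]  = 9
Without intervention: Q = -3·W + 3·R - 4  [with W=4, R=5]  = -1; V = |Q - W|  [with Q=-1, W=4]  = 5.
Change = 9 − 5 = 4.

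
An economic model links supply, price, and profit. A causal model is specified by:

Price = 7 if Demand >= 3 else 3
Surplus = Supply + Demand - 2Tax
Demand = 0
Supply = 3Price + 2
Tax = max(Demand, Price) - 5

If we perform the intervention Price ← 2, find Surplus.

14

do(Price=2) replaces the equation Price = 7 if Demand >= 3 else 3 with the constant Price = 2.
Supply = 3Price + 2  [with Price=2]  = 8
Tax = max(Demand, Price) - 5  [with Demand=0, Price=2]  = -3
Surplus = Supply + Demand - 2Tax  [with Supply=8, Demand=0, Tax=-3]  = 14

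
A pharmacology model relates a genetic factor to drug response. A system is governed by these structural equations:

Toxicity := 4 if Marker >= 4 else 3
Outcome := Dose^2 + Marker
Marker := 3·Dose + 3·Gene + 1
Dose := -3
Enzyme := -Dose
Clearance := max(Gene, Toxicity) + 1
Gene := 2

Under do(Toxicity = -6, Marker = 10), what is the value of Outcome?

19

Setting Toxicity = -6, Marker = 10 by intervention discards those variables' equations.
Outcome = Dose^2 + Marker  [with Dose=-3, Marker=10]  = 19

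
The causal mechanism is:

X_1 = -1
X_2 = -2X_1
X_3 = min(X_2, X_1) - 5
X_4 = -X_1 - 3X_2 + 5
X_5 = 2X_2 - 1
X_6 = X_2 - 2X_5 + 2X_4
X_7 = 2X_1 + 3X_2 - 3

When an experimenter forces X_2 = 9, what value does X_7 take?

Under do(X_2=9), the mechanism X_2 = -2X_1 is discarded; X_2 is fixed at 9.
X_7 = 2X_1 + 3X_2 - 3  [with X_1=-1, X_2=9]  = 22

22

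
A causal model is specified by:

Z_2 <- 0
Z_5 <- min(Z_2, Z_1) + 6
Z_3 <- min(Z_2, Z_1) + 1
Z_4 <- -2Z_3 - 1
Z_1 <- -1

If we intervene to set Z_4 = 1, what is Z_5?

5

Intervening sets Z_4 = 1 and removes its equation (Z_4 <- -2Z_3 - 1).
No directed path runs from Z_4 to Z_5, so Z_5 keeps its natural value.
Z_5 = min(Z_2, Z_1) + 6  [with Z_2=0, Z_1=-1]  = 5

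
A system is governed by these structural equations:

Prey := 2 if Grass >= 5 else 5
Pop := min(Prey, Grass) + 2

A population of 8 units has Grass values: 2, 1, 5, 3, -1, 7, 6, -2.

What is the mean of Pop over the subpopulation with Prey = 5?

2.6

Conditioning on Prey=5 selects the 5 unit(s) with Grass ∈ {2, 1, 3, -1, -2}. Their Pop values: 4, 3, 5, 1, 0. Mean = 2.6.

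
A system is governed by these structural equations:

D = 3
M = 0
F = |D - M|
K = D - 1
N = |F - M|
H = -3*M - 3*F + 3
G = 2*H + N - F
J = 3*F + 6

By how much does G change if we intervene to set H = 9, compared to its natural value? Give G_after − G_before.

30

Intervening sets H = 9 and removes its equation (H = -3*M - 3*F + 3).
F = |D - M|  [with D=3, M=0]  = 3
N = |F - M|  [with F=3, M=0]  = 3
G = 2*H + N - F  [with H=9, N=3, F=3]  = 18
Without intervention: F = |D - M|  [with D=3, M=0]  = 3; N = |F - M|  [with F=3, M=0]  = 3; H = -3*M - 3*F + 3  [with M=0, F=3]  = -6; G = 2*H + N - F  [with H=-6, N=3, F=3]  = -12.
Change = 18 − (-12) = 30.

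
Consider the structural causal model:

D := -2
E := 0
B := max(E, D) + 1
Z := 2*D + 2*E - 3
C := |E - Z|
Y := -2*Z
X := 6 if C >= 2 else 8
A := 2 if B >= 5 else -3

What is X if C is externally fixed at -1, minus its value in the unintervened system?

Under do(C=-1), the mechanism C := |E - Z| is discarded; C is fixed at -1.
X = 6 if C >= 2 else 8  [with C=-1]  = 8
Without intervention: Z = 2*D + 2*E - 3  [with D=-2, E=0]  = -7; C = |E - Z|  [with E=0, Z=-7]  = 7; X = 6 if C >= 2 else 8  [with C=7]  = 6.
Change = 8 − 6 = 2.

2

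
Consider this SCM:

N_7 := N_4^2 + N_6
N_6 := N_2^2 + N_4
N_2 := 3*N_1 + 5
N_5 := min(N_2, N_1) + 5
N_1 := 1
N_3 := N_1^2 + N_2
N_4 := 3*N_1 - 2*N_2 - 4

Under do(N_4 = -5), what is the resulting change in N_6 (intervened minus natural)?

Under do(N_4=-5), the mechanism N_4 := 3*N_1 - 2*N_2 - 4 is discarded; N_4 is fixed at -5.
N_2 = 3*N_1 + 5  [with N_1=1]  = 8
N_6 = N_2^2 + N_4  [with N_2=8, N_4=-5]  = 59
Without intervention: N_2 = 3*N_1 + 5  [with N_1=1]  = 8; N_4 = 3*N_1 - 2*N_2 - 4  [with N_1=1, N_2=8]  = -17; N_6 = N_2^2 + N_4  [with N_2=8, N_4=-17]  = 47.
Change = 59 − 47 = 12.

12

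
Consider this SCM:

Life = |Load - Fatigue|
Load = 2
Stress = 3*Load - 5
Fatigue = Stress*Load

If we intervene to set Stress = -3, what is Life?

8

Under do(Stress=-3), the mechanism Stress = 3*Load - 5 is discarded; Stress is fixed at -3.
Fatigue = Stress*Load  [with Stress=-3, Load=2]  = -6
Life = |Load - Fatigue|  [with Load=2, Fatigue=-6]  = 8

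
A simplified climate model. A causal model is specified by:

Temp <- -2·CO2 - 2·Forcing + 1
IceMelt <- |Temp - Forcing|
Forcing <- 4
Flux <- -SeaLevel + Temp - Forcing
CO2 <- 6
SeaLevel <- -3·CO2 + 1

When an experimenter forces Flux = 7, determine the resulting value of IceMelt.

do(Flux=7) replaces the equation Flux <- -SeaLevel + Temp - Forcing with the constant Flux = 7.
No directed path runs from Flux to IceMelt, so IceMelt keeps its natural value.
Temp = -2·CO2 - 2·Forcing + 1  [with CO2=6, Forcing=4]  = -19
IceMelt = |Temp - Forcing|  [with Temp=-19, Forcing=4]  = 23

23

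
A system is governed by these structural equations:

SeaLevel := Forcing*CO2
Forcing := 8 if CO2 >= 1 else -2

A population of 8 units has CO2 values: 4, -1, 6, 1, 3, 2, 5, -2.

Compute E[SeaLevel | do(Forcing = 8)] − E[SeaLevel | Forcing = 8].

The intervention sets Forcing=8 in all 8 units regardless of CO2. Recomputing SeaLevel per unit gives 32, -8, 48, 8, 24, 16, 40, -16; average 18.
Observing Forcing=8 restricts to units where Forcing's equation naturally yields 8: CO2 ∈ {4, 6, 1, 3, 2, 5}. In that subpopulation SeaLevel = 32, 48, 8, 24, 16, 40, mean 28.
Difference = 18 − 28 = -10.

-10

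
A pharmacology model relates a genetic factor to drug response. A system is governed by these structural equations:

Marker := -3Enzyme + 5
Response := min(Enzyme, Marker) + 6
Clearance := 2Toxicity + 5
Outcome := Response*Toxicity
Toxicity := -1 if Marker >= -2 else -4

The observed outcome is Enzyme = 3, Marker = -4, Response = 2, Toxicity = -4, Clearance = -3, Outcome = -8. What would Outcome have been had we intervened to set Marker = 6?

-9

Under do(Marker=6), the mechanism Marker := -3Enzyme + 5 is discarded; Marker is fixed at 6.
Response = min(Enzyme, Marker) + 6  [with Enzyme=3, Marker=6]  = 9
Toxicity = -1 if Marker >= -2 else -4  [with Marker=6]  = -1
Outcome = Response*Toxicity  [with Response=9, Toxicity=-1]  = -9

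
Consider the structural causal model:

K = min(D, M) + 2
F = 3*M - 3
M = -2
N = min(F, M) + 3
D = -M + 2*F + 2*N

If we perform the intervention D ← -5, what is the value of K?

Intervening sets D = -5 and removes its equation (D = -M + 2*F + 2*N).
K = min(D, M) + 2  [with D=-5, M=-2]  = -3

-3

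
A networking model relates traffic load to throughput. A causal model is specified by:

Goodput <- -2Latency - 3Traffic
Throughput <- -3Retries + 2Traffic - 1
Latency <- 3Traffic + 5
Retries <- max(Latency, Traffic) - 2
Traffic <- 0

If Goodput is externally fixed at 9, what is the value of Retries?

do(Goodput=9) replaces the equation Goodput <- -2Latency - 3Traffic with the constant Goodput = 9.
Retries is not downstream of the intervention, so its value is determined by the original equations.
Latency = 3Traffic + 5  [with Traffic=0]  = 5
Retries = max(Latency, Traffic) - 2  [with Latency=5, Traffic=0]  = 3

3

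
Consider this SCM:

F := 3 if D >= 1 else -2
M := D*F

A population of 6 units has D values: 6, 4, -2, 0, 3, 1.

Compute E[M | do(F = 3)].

6

Under do(F=3), F's equation is replaced by F=3 for every unit. Per-unit M: 18, 12, -6, 0, 9, 3. Mean = 6.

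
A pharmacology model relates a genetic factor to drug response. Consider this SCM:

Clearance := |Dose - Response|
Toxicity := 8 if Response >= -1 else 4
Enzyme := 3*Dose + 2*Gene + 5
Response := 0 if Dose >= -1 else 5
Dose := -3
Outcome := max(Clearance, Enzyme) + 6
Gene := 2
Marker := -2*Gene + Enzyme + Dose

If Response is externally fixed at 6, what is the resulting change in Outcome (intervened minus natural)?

1

do(Response=6) replaces the equation Response := 0 if Dose >= -1 else 5 with the constant Response = 6.
Enzyme = 3*Dose + 2*Gene + 5  [with Dose=-3, Gene=2]  = 0
Clearance = |Dose - Response|  [with Dose=-3, Response=6]  = 9
Outcome = max(Clearance, Enzyme) + 6  [with Clearance=9, Enzyme=0]  = 15
Without intervention: Enzyme = 3*Dose + 2*Gene + 5  [with Dose=-3, Gene=2]  = 0; Response = 0 if Dose >= -1 else 5  [with Dose=-3]  = 5; Clearance = |Dose - Response|  [with Dose=-3, Response=5]  = 8; Outcome = max(Clearance, Enzyme) + 6  [with Clearance=8, Enzyme=0]  = 14.
Change = 15 − 14 = 1.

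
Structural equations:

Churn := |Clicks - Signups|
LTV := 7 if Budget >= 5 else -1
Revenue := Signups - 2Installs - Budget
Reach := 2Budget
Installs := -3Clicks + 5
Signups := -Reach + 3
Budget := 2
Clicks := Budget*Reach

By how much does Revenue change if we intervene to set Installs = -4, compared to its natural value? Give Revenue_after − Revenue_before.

-30

The intervention breaks the incoming arrows to Installs: Installs := -3Clicks + 5 no longer applies, and Installs = -4.
Reach = 2Budget  [with Budget=2]  = 4
Signups = -Reach + 3  [with Reach=4]  = -1
Revenue = Signups - 2Installs - Budget  [with Signups=-1, Installs=-4, Budget=2]  = 5
Without intervention: Reach = 2Budget  [with Budget=2]  = 4; Clicks = Budget*Reach  [with Budget=2, Reach=4]  = 8; Installs = -3Clicks + 5  [with Clicks=8]  = -19; Signups = -Reach + 3  [with Reach=4]  = -1; Revenue = Signups - 2Installs - Budget  [with Signups=-1, Installs=-19, Budget=2]  = 35.
Change = 5 − 35 = -30.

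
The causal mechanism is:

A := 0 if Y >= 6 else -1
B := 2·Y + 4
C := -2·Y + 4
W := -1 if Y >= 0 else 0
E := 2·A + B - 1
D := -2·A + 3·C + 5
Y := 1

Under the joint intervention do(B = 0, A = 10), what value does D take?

Under do(B = 0, A = 10), each intervened variable's structural equation is replaced by its fixed value.
C = -2·Y + 4  [with Y=1]  = 2
D = -2·A + 3·C + 5  [with A=10, C=2]  = -9

-9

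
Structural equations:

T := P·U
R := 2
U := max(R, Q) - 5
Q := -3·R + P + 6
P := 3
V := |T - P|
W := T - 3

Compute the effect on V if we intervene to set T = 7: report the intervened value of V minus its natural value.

-5

Under do(T=7), the mechanism T := P·U is discarded; T is fixed at 7.
V = |T - P|  [with T=7, P=3]  = 4
Without intervention: Q = -3·R + P + 6  [with R=2, P=3]  = 3; U = max(R, Q) - 5  [with R=2, Q=3]  = -2; T = P·U  [with P=3, U=-2]  = -6; V = |T - P|  [with T=-6, P=3]  = 9.
Change = 4 − 9 = -5.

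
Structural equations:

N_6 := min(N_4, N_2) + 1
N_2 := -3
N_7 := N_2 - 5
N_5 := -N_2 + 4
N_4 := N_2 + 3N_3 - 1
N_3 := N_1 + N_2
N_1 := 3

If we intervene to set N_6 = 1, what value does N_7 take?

Intervening sets N_6 = 1 and removes its equation (N_6 := min(N_4, N_2) + 1).
No directed path runs from N_6 to N_7, so N_7 keeps its natural value.
N_7 = N_2 - 5  [with N_2=-3]  = -8

-8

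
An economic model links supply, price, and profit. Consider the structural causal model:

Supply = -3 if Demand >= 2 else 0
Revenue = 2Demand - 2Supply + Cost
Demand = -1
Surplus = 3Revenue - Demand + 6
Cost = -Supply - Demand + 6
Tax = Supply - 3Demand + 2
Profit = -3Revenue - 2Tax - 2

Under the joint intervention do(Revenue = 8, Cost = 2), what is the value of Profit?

The joint intervention fixes Revenue = 8, Cost = 2, removing each variable's own equation.
Supply = -3 if Demand >= 2 else 0  [with Demand=-1]  = 0
Tax = Supply - 3Demand + 2  [with Supply=0, Demand=-1]  = 5
Profit = -3Revenue - 2Tax - 2  [with Revenue=8, Tax=5]  = -36

-36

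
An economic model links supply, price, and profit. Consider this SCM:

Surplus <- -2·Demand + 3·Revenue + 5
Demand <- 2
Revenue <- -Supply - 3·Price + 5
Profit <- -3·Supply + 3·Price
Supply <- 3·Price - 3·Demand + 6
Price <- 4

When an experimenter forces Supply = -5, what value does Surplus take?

The intervention breaks the incoming arrows to Supply: Supply <- 3·Price - 3·Demand + 6 no longer applies, and Supply = -5.
Revenue = -Supply - 3·Price + 5  [with Supply=-5, Price=4]  = -2
Surplus = -2·Demand + 3·Revenue + 5  [with Demand=2, Revenue=-2]  = -5

-5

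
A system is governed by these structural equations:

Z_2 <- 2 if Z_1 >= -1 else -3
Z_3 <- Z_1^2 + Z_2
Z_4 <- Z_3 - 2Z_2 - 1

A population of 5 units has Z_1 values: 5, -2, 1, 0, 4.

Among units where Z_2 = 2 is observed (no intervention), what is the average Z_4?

7.5

Conditioning on Z_2=2 selects the 4 unit(s) with Z_1 ∈ {5, 1, 0, 4}. Their Z_4 values: 22, -2, -3, 13. Mean = 7.5.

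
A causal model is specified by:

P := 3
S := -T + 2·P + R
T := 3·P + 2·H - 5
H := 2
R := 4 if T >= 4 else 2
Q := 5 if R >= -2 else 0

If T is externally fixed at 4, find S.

6

The intervention breaks the incoming arrows to T: T := 3·P + 2·H - 5 no longer applies, and T = 4.
R = 4 if T >= 4 else 2  [with T=4]  = 4
S = -T + 2·P + R  [with T=4, P=3, R=4]  = 6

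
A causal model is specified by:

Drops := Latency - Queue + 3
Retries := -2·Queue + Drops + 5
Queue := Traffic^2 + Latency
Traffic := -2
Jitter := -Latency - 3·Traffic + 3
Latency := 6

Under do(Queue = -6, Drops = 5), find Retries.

Setting Queue = -6, Drops = 5 by intervention discards those variables' equations.
Retries = -2·Queue + Drops + 5  [with Queue=-6, Drops=5]  = 22

22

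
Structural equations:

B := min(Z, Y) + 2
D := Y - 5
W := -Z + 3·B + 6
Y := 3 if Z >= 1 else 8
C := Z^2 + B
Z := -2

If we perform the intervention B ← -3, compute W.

-1

The intervention breaks the incoming arrows to B: B := min(Z, Y) + 2 no longer applies, and B = -3.
W = -Z + 3·B + 6  [with Z=-2, B=-3]  = -1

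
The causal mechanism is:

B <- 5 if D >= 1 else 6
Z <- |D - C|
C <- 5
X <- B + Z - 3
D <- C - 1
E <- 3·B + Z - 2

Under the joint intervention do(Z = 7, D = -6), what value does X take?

10

The joint intervention fixes Z = 7, D = -6, removing each variable's own equation.
B = 5 if D >= 1 else 6  [with D=-6]  = 6
X = B + Z - 3  [with B=6, Z=7]  = 10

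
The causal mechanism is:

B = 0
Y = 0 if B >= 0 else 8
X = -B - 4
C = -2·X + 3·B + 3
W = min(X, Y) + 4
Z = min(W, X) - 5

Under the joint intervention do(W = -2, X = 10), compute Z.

-7

The joint intervention fixes W = -2, X = 10, removing each variable's own equation.
Z = min(W, X) - 5  [with W=-2, X=10]  = -7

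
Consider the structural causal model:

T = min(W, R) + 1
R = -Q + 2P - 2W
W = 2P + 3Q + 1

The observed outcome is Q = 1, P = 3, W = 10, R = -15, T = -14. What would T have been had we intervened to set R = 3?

4

Intervening sets R = 3 and removes its equation (R = -Q + 2P - 2W).
W = 2P + 3Q + 1  [with P=3, Q=1]  = 10
T = min(W, R) + 1  [with W=10, R=3]  = 4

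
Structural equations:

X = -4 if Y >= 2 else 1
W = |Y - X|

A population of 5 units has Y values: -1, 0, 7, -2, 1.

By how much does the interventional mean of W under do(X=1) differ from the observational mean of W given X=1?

0.9

Under do(X=1), X's equation is replaced by X=1 for every unit. Per-unit W: 2, 1, 6, 3, 0. Mean = 2.4.
Conditioning on X=1 selects the 4 unit(s) with Y ∈ {-1, 0, -2, 1}. Their W values: 2, 1, 3, 0. Mean = 1.5.
Difference = 2.4 − 1.5 = 0.9.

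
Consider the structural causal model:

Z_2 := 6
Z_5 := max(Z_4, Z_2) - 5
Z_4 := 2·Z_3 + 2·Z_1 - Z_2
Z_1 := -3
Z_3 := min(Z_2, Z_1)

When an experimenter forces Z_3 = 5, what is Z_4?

-2

The intervention breaks the incoming arrows to Z_3: Z_3 := min(Z_2, Z_1) no longer applies, and Z_3 = 5.
Z_4 = 2·Z_3 + 2·Z_1 - Z_2  [with Z_3=5, Z_1=-3, Z_2=6]  = -2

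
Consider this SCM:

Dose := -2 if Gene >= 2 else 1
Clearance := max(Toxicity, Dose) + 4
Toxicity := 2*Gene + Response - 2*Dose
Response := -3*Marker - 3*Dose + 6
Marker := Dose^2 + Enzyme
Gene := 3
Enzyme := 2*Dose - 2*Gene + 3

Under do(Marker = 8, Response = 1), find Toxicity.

11

The joint intervention fixes Marker = 8, Response = 1, removing each variable's own equation.
Dose = -2 if Gene >= 2 else 1  [with Gene=3]  = -2
Toxicity = 2*Gene + Response - 2*Dose  [with Gene=3, Response=1, Dose=-2]  = 11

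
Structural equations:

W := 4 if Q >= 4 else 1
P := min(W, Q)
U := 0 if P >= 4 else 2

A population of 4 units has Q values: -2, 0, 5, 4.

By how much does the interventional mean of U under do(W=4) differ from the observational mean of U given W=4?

1

Under do(W=4), W's equation is replaced by W=4 for every unit. Per-unit U: 2, 2, 0, 0. Mean = 1.
Conditioning on W=4 selects the 2 unit(s) with Q ∈ {5, 4}. Their U values: 0, 0. Mean = 0.
Difference = 1 − 0 = 1.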